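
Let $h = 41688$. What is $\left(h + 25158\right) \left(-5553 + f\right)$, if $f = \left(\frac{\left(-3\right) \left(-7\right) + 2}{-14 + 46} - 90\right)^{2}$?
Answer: $\frac{82761263871}{512} \approx 1.6164 \cdot 10^{8}$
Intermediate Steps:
$f = \frac{8162449}{1024}$ ($f = \left(\frac{21 + 2}{32} - 90\right)^{2} = \left(23 \cdot \frac{1}{32} - 90\right)^{2} = \left(\frac{23}{32} - 90\right)^{2} = \left(- \frac{2857}{32}\right)^{2} = \frac{8162449}{1024} \approx 7971.1$)
$\left(h + 25158\right) \left(-5553 + f\right) = \left(41688 + 25158\right) \left(-5553 + \frac{8162449}{1024}\right) = 66846 \cdot \frac{2476177}{1024} = \frac{82761263871}{512}$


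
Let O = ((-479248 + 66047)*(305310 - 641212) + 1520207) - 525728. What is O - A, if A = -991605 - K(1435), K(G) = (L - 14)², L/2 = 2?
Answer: 138797028486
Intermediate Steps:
L = 4 (L = 2*2 = 4)
O = 138796036781 (O = (-413201*(-335902) + 1520207) - 525728 = (138795042302 + 1520207) - 525728 = 138796562509 - 525728 = 138796036781)
K(G) = 100 (K(G) = (4 - 14)² = (-10)² = 100)
A = -991705 (A = -991605 - 1*100 = -991605 - 100 = -991705)
O - A = 138796036781 - 1*(-991705) = 138796036781 + 991705 = 138797028486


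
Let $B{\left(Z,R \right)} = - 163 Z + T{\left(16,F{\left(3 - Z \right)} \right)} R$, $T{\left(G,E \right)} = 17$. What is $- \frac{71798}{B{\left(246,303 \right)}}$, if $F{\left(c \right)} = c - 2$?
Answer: $\frac{71798}{34947} \approx 2.0545$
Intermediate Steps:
$F{\left(c \right)} = -2 + c$ ($F{\left(c \right)} = c - 2 = -2 + c$)
$B{\left(Z,R \right)} = - 163 Z + 17 R$
$- \frac{71798}{B{\left(246,303 \right)}} = - \frac{71798}{\left(-163\right) 246 + 17 \cdot 303} = - \frac{71798}{-40098 + 5151} = - \frac{71798}{-34947} = \left(-71798\right) \left(- \frac{1}{34947}\right) = \frac{71798}{34947}$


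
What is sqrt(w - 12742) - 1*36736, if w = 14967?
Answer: -36736 + 5*sqrt(89) ≈ -36689.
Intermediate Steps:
sqrt(w - 12742) - 1*36736 = sqrt(14967 - 12742) - 1*36736 = sqrt(2225) - 36736 = 5*sqrt(89) - 36736 = -36736 + 5*sqrt(89)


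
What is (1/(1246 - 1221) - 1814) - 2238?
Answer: -101299/25 ≈ -4052.0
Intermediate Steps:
(1/(1246 - 1221) - 1814) - 2238 = (1/25 - 1814) - 2238 = -45349/25 - 2238 = -101299/25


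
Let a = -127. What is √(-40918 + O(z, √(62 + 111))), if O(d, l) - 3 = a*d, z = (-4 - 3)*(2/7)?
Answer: I*√40661 ≈ 201.65*I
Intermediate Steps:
z = -2 (z = -14/7 = -7*2/7 = -2)
O(d, l) = 3 - 127*d
√(-40918 + O(z, √(62 + 111))) = √(-40918 + (3 - 127*(-2))) = √(-40918 + (3 + 254)) = √(-40918 + 257) = √(-40661) = I*√40661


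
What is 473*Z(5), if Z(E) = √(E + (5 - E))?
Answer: 473*√5 ≈ 1057.7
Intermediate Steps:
Z(E) = √5
473*Z(5) = 473*√5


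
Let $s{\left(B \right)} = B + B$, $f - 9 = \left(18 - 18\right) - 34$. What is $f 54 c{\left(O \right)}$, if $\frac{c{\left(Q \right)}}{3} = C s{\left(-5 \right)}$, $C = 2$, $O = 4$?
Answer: $81000$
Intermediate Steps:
$f = -25$ ($f = 9 + \left(\left(18 - 18\right) - 34\right) = 9 + \left(0 - 34\right) = 9 - 34 = -25$)
$s{\left(B \right)} = 2 B$
$c{\left(Q \right)} = -60$ ($c{\left(Q \right)} = 3 \cdot 2 \cdot 2 \left(-5\right) = 3 \cdot 2 \left(-10\right) = 3 \left(-20\right) = -60$)
$f 54 c{\left(O \right)} = \left(-25\right) 54 \left(-60\right) = \left(-1350\right) \left(-60\right) = 81000$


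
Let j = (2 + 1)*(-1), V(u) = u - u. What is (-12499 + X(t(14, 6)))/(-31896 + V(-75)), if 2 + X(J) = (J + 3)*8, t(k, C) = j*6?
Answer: 4207/10632 ≈ 0.39569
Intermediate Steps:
V(u) = 0
j = -3 (j = 3*(-1) = -3)
t(k, C) = -18 (t(k, C) = -3*6 = -18)
X(J) = 22 + 8*J (X(J) = -2 + (J + 3)*8 = -2 + (3 + J)*8 = -2 + (24 + 8*J) = 22 + 8*J)
(-12499 + X(t(14, 6)))/(-31896 + V(-75)) = (-12499 + (22 + 8*(-18)))/(-31896 + 0) = (-12499 + (22 - 144))/(-31896) = (-12499 - 122)*(-1/31896) = -12621*(-1/31896) = 4207/10632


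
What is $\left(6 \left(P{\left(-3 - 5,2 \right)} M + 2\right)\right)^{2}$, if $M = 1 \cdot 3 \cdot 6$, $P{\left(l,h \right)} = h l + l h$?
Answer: $11861136$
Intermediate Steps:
$P{\left(l,h \right)} = 2 h l$ ($P{\left(l,h \right)} = h l + h l = 2 h l$)
$M = 18$ ($M = 3 \cdot 6 = 18$)
$\left(6 \left(P{\left(-3 - 5,2 \right)} M + 2\right)\right)^{2} = \left(6 \left(2 \cdot 2 \left(-3 - 5\right) 18 + 2\right)\right)^{2} = \left(6 \left(2 \cdot 2 \left(-8\right) 18 + 2\right)\right)^{2} = \left(6 \left(\left(-32\right) 18 + 2\right)\right)^{2} = \left(6 \left(-576 + 2\right)\right)^{2} = \left(6 \left(-574\right)\right)^{2} = \left(-3444\right)^{2} = 11861136$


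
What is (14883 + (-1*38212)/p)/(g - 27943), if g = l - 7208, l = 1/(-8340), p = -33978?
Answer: -702968572540/1660161348083 ≈ -0.42343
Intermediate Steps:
l = -1/8340 ≈ -0.00011990
g = -60114721/8340 (g = -1/8340 - 7208 = -60114721/8340 ≈ -7208.0)
(14883 + (-1*38212)/p)/(g - 27943) = (14883 - 1*38212/(-33978))/(-60114721/8340 - 27943) = (14883 - 38212*(-1/33978))/(-293159341/8340) = (14883 + 19106/16989)*(-8340/293159341) = (252866393/16989)*(-8340/293159341) = -702968572540/1660161348083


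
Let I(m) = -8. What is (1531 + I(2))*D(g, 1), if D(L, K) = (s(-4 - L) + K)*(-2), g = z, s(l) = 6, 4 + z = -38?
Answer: -21322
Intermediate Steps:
z = -42 (z = -4 - 38 = -42)
g = -42
D(L, K) = -12 - 2*K (D(L, K) = (6 + K)*(-2) = -12 - 2*K)
(1531 + I(2))*D(g, 1) = (1531 - 8)*(-12 - 2*1) = 1523*(-12 - 2) = 1523*(-14) = -21322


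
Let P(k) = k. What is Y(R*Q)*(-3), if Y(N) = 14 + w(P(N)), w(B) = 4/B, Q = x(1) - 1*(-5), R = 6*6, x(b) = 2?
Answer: -883/21 ≈ -42.048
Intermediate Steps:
R = 36
Q = 7 (Q = 2 - 1*(-5) = 2 + 5 = 7)
Y(N) = 14 + 4/N
Y(R*Q)*(-3) = (14 + 4/((36*7)))*(-3) = (14 + 4/252)*(-3) = (14 + 4*(1/252))*(-3) = (14 + 1/63)*(-3) = (883/63)*(-3) = -883/21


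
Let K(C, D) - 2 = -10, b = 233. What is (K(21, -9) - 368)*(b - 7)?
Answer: -84976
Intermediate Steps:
K(C, D) = -8 (K(C, D) = 2 - 10 = -8)
(K(21, -9) - 368)*(b - 7) = (-8 - 368)*(233 - 7) = -376*226 = -84976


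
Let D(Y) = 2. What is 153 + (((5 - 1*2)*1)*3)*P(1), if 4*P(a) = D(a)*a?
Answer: 315/2 ≈ 157.50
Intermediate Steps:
P(a) = a/2 (P(a) = (2*a)/4 = a/2)
153 + (((5 - 1*2)*1)*3)*P(1) = 153 + (((5 - 1*2)*1)*3)*((½)*1) = 153 + (((5 - 2)*1)*3)*(½) = 153 + ((3*1)*3)*(½) = 153 + (3*3)*(½) = 153 + 9*(½) = 153 + 9/2 = 315/2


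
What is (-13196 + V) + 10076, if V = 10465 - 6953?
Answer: 392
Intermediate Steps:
V = 3512
(-13196 + V) + 10076 = (-13196 + 3512) + 10076 = -9684 + 10076 = 392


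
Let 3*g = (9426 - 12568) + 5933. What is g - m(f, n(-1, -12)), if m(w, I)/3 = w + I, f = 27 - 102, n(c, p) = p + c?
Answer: 3583/3 ≈ 1194.3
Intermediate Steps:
n(c, p) = c + p
g = 2791/3 (g = ((9426 - 12568) + 5933)/3 = (-3142 + 5933)/3 = (⅓)*2791 = 2791/3 ≈ 930.33)
f = -75
m(w, I) = 3*I + 3*w (m(w, I) = 3*(w + I) = 3*(I + w) = 3*I + 3*w)
g - m(f, n(-1, -12)) = 2791/3 - (3*(-1 - 12) + 3*(-75)) = 2791/3 - (3*(-13) - 225) = 2791/3 - (-39 - 225) = 2791/3 - 1*(-264) = 2791/3 + 264 = 3583/3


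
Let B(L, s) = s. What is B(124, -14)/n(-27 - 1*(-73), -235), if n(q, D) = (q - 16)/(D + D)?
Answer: 658/3 ≈ 219.33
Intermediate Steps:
n(q, D) = (-16 + q)/(2*D) (n(q, D) = (-16 + q)/((2*D)) = (-16 + q)*(1/(2*D)) = (-16 + q)/(2*D))
B(124, -14)/n(-27 - 1*(-73), -235) = -14*(-470/(-16 + (-27 - 1*(-73)))) = -14*(-470/(-16 + (-27 + 73))) = -14*(-470/(-16 + 46)) = -14/((½)*(-1/235)*30) = -14/(-3/47) = -14*(-47/3) = 658/3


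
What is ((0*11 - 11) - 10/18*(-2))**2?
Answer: 7921/81 ≈ 97.790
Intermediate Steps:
((0*11 - 11) - 10/18*(-2))**2 = ((0 - 11) - 10*1/18*(-2))**2 = (-11 - 5/9*(-2))**2 = (-11 + 10/9)**2 = (-89/9)**2 = 7921/81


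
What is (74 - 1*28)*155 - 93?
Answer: 7037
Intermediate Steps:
(74 - 1*28)*155 - 93 = (74 - 28)*155 - 93 = 46*155 - 93 = 7130 - 93 = 7037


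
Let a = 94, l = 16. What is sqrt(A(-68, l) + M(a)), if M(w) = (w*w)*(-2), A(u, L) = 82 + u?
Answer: 9*I*sqrt(218) ≈ 132.88*I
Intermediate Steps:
M(w) = -2*w**2 (M(w) = w**2*(-2) = -2*w**2)
sqrt(A(-68, l) + M(a)) = sqrt((82 - 68) - 2*94**2) = sqrt(14 - 2*8836) = sqrt(14 - 17672) = sqrt(-17658) = 9*I*sqrt(218)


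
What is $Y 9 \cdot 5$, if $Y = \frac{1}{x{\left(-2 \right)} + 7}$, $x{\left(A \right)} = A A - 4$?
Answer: $\frac{45}{7} \approx 6.4286$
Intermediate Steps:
$x{\left(A \right)} = -4 + A^{2}$ ($x{\left(A \right)} = A^{2} - 4 = -4 + A^{2}$)
$Y = \frac{1}{7}$ ($Y = \frac{1}{\left(-4 + \left(-2\right)^{2}\right) + 7} = \frac{1}{\left(-4 + 4\right) + 7} = \frac{1}{0 + 7} = \frac{1}{7} \approx 0.14286$)
$Y 9 \cdot 5 = \frac{1}{7} \cdot 9 \cdot 5 = \frac{9}{7} \cdot 5 = \frac{45}{7}$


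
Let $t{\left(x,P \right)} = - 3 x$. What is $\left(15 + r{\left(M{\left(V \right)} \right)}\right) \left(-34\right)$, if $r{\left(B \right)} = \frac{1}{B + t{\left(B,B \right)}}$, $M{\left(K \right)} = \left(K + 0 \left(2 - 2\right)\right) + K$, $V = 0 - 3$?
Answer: $- \frac{3077}{6} \approx -512.83$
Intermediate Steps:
$V = -3$ ($V = 0 - 3 = -3$)
$M{\left(K \right)} = 2 K$ ($M{\left(K \right)} = \left(K + 0 \cdot 0\right) + K = \left(K + 0\right) + K = K + K = 2 K$)
$r{\left(B \right)} = - \frac{1}{2 B}$ ($r{\left(B \right)} = \frac{1}{B - 3 B} = \frac{1}{\left(-2\right) B} = - \frac{1}{2 B}$)
$\left(15 + r{\left(M{\left(V \right)} \right)}\right) \left(-34\right) = \left(15 - \frac{1}{2 \cdot 2 \left(-3\right)}\right) \left(-34\right) = \left(15 - \frac{1}{2 \left(-6\right)}\right) \left(-34\right) = \left(15 - - \frac{1}{12}\right) \left(-34\right) = \left(15 + \frac{1}{12}\right) \left(-34\right) = \frac{181}{12} \left(-34\right) = - \frac{3077}{6}$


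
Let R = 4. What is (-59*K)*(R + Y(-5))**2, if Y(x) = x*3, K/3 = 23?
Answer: -492591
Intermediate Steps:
K = 69 (K = 3*23 = 69)
Y(x) = 3*x
(-59*K)*(R + Y(-5))**2 = (-59*69)*(4 + 3*(-5))**2 = -4071*(4 - 15)**2 = -4071*(-11)**2 = -4071*121 = -492591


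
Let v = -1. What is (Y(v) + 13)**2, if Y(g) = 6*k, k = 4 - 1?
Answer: 961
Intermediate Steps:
k = 3
Y(g) = 18 (Y(g) = 6*3 = 18)
(Y(v) + 13)**2 = (18 + 13)**2 = 31**2 = 961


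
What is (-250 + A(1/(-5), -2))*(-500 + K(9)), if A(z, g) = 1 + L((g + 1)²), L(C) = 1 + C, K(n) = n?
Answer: 121277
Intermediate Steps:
A(z, g) = 2 + (1 + g)² (A(z, g) = 1 + (1 + (g + 1)²) = 1 + (1 + (1 + g)²) = 2 + (1 + g)²)
(-250 + A(1/(-5), -2))*(-500 + K(9)) = (-250 + (2 + (1 - 2)²))*(-500 + 9) = (-250 + (2 + (-1)²))*(-491) = (-250 + (2 + 1))*(-491) = (-250 + 3)*(-491) = -247*(-491) = 121277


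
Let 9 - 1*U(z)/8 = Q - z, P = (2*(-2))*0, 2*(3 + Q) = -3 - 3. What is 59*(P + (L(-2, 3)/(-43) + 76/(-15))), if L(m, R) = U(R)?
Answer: -320252/645 ≈ -496.51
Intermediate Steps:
Q = -6 (Q = -3 + (-3 - 3)/2 = -3 + (½)*(-6) = -3 - 3 = -6)
P = 0 (P = -4*0 = 0)
U(z) = 120 + 8*z (U(z) = 72 - 8*(-6 - z) = 72 + (48 + 8*z) = 120 + 8*z)
L(m, R) = 120 + 8*R
59*(P + (L(-2, 3)/(-43) + 76/(-15))) = 59*(0 + ((120 + 8*3)/(-43) + 76/(-15))) = 59*(0 + ((120 + 24)*(-1/43) + 76*(-1/15))) = 59*(0 + (144*(-1/43) - 76/15)) = 59*(0 + (-144/43 - 76/15)) = 59*(0 - 5428/645) = 59*(-5428/645) = -320252/645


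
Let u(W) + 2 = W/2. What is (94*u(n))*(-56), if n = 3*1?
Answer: 2632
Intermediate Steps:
n = 3
u(W) = -2 + W/2
(94*u(n))*(-56) = (94*(-2 + (½)*3))*(-56) = (94*(-2 + 3/2))*(-56) = (94*(-½))*(-56) = -47*(-56) = 2632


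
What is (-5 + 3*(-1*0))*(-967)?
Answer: 4835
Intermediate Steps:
(-5 + 3*(-1*0))*(-967) = (-5 + 3*0)*(-967) = (-5 + 0)*(-967) = -5*(-967) = 4835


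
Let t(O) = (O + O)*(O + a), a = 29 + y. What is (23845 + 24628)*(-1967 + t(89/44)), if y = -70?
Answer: -99693982843/968 ≈ -1.0299e+8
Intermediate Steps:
a = -41 (a = 29 - 70 = -41)
t(O) = 2*O*(-41 + O) (t(O) = (O + O)*(O - 41) = (2*O)*(-41 + O) = 2*O*(-41 + O))
(23845 + 24628)*(-1967 + t(89/44)) = (23845 + 24628)*(-1967 + 2*(89/44)*(-41 + 89/44)) = 48473*(-1967 + 2*(89*(1/44))*(-41 + 89*(1/44))) = 48473*(-1967 + 2*(89/44)*(-41 + 89/44)) = 48473*(-1967 + 2*(89/44)*(-1715/44)) = 48473*(-1967 - 152635/968) = 48473*(-2056691/968) = -99693982843/968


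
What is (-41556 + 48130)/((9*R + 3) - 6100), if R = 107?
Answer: -3287/2567 ≈ -1.2805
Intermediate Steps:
(-41556 + 48130)/((9*R + 3) - 6100) = (-41556 + 48130)/((9*107 + 3) - 6100) = 6574/((963 + 3) - 6100) = 6574/(966 - 6100) = 6574/(-5134) = 6574*(-1/5134) = -3287/2567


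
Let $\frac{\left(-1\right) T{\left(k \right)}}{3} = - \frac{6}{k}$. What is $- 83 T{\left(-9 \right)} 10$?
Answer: $1660$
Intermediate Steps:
$T{\left(k \right)} = \frac{18}{k}$ ($T{\left(k \right)} = - 3 \left(- \frac{6}{k}\right) = \frac{18}{k}$)
$- 83 T{\left(-9 \right)} 10 = - 83 \frac{18}{-9} \cdot 10 = - 83 \cdot 18 \left(- \frac{1}{9}\right) 10 = \left(-83\right) \left(-2\right) 10 = 166 \cdot 10 = 1660$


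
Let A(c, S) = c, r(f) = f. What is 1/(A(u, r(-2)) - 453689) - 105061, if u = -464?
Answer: -47713768334/454153 ≈ -1.0506e+5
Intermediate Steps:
1/(A(u, r(-2)) - 453689) - 105061 = 1/(-464 - 453689) - 105061 = 1/(-454153) - 105061 = -1/454153 - 105061 = -47713768334/454153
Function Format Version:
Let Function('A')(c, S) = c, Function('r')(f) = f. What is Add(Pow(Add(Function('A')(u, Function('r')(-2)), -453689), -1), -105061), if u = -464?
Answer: Rational(-47713768334, 454153) ≈ -1.0506e+5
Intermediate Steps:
Add(Pow(Add(Function('A')(u, Function('r')(-2)), -453689), -1), -105061) = Add(Pow(Add(-464, -453689), -1), -105061) = Add(Pow(-454153, -1), -105061) = Add(Rational(-1, 454153), -105061) = Rational(-47713768334, 454153)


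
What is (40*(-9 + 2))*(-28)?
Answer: 7840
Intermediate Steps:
(40*(-9 + 2))*(-28) = (40*(-7))*(-28) = -280*(-28) = 7840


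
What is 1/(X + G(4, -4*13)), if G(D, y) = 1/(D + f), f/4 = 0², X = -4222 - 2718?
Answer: -4/27759 ≈ -0.00014410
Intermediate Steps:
X = -6940
f = 0 (f = 4*0² = 4*0 = 0)
G(D, y) = 1/D (G(D, y) = 1/(D + 0) = 1/D)
1/(X + G(4, -4*13)) = 1/(-6940 + 1/4) = 1/(-6940 + ¼) = 1/(-27759/4) = -4/27759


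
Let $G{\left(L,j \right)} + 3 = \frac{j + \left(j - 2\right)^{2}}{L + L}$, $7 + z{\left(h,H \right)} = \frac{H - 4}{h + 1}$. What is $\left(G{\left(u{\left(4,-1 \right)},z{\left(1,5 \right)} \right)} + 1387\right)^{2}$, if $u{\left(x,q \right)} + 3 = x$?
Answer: $\frac{128482225}{64} \approx 2.0075 \cdot 10^{6}$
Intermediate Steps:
$u{\left(x,q \right)} = -3 + x$
$z{\left(h,H \right)} = -7 + \frac{-4 + H}{1 + h}$ ($z{\left(h,H \right)} = -7 + \frac{H - 4}{h + 1} = -7 + \frac{-4 + H}{1 + h}$)
$G{\left(L,j \right)} = -3 + \frac{j + \left(-2 + j\right)^{2}}{2 L}$ ($G{\left(L,j \right)} = -3 + \frac{j + \left(j - 2\right)^{2}}{L + L} = -3 + \frac{j + \left(-2 + j\right)^{2}}{2 L}$)
$\left(G{\left(u{\left(4,-1 \right)},z{\left(1,5 \right)} \right)} + 1387\right)^{2} = \left(\frac{\frac{-11 + 5 - 7}{1 + 1} + \left(-2 + \frac{-11 + 5 - 7}{1 + 1}\right)^{2} - 6 \left(-3 + 4\right)}{2 \left(-3 + 4\right)} + 1387\right)^{2} = \left(\frac{\frac{-11 + 5 - 7}{2} + \left(-2 + \frac{-11 + 5 - 7}{2}\right)^{2} - 6}{2 \cdot 1} + 1387\right)^{2} = \left(\frac{1}{2} \cdot 1 \left(\frac{1}{2} \left(-13\right) + \left(-2 + \frac{1}{2} \left(-13\right)\right)^{2} - 6\right) + 1387\right)^{2} = \left(\frac{1}{2} \cdot 1 \left(- \frac{13}{2} + \left(-2 - \frac{13}{2}\right)^{2} - 6\right) + 1387\right)^{2} = \left(\frac{1}{2} \cdot 1 \left(- \frac{13}{2} + \left(- \frac{17}{2}\right)^{2} - 6\right) + 1387\right)^{2} = \left(\frac{1}{2} \cdot 1 \left(- \frac{13}{2} + \frac{289}{4} - 6\right) + 1387\right)^{2} = \left(\frac{1}{2} \cdot 1 \cdot \frac{239}{4} + 1387\right)^{2} = \left(\frac{239}{8} + 1387\right)^{2} = \left(\frac{11335}{8}\right)^{2} = \frac{128482225}{64}$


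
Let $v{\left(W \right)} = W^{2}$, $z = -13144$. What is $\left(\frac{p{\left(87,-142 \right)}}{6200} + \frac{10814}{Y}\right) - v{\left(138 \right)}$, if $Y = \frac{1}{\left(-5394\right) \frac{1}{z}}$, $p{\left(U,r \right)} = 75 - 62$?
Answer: $- \frac{4799589811}{328600} \approx -14606.0$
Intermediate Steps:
$p{\left(U,r \right)} = 13$
$Y = \frac{212}{87}$ ($Y = \frac{1}{\left(-5394\right) \frac{1}{-13144}} = \frac{1}{\left(-5394\right) \left(- \frac{1}{13144}\right)} = \frac{1}{\frac{87}{212}} = \frac{212}{87} \approx 2.4368$)
$\left(\frac{p{\left(87,-142 \right)}}{6200} + \frac{10814}{Y}\right) - v{\left(138 \right)} = \left(\frac{13}{6200} + \frac{10814}{\frac{212}{87}}\right) - 138^{2} = \left(13 \cdot \frac{1}{6200} + 10814 \cdot \frac{87}{212}\right) - 19044 = \left(\frac{13}{6200} + \frac{470409}{106}\right) - 19044 = \frac{1458268589}{328600} - 19044 = - \frac{4799589811}{328600}$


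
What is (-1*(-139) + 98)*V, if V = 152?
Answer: 36024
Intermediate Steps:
(-1*(-139) + 98)*V = (-1*(-139) + 98)*152 = (139 + 98)*152 = 237*152 = 36024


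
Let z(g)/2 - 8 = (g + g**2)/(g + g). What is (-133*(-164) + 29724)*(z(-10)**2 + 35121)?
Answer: 1812521120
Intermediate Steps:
z(g) = 16 + (g + g**2)/g (z(g) = 16 + 2*((g + g**2)/(g + g)) = 16 + 2*((g + g**2)/((2*g))) = 16 + 2*((g + g**2)*(1/(2*g))) = 16 + 2*((g + g**2)/(2*g)) = 16 + (g + g**2)/g)
(-133*(-164) + 29724)*(z(-10)**2 + 35121) = (-133*(-164) + 29724)*((17 - 10)**2 + 35121) = (21812 + 29724)*(7**2 + 35121) = 51536*(49 + 35121) = 51536*35170 = 1812521120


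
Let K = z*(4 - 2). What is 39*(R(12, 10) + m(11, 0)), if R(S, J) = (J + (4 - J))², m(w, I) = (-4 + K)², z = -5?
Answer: 8268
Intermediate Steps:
K = -10 (K = -5*(4 - 2) = -5*2 = -10)
m(w, I) = 196 (m(w, I) = (-4 - 10)² = (-14)² = 196)
R(S, J) = 16 (R(S, J) = 4² = 16)
39*(R(12, 10) + m(11, 0)) = 39*(16 + 196) = 39*212 = 8268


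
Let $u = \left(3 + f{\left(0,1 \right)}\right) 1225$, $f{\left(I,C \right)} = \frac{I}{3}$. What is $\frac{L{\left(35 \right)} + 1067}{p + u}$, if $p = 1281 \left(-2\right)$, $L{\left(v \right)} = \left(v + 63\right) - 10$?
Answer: $\frac{55}{53} \approx 1.0377$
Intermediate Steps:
$f{\left(I,C \right)} = \frac{I}{3}$ ($f{\left(I,C \right)} = I \frac{1}{3} = \frac{I}{3}$)
$L{\left(v \right)} = 53 + v$ ($L{\left(v \right)} = \left(63 + v\right) - 10 = 53 + v$)
$u = 3675$ ($u = \left(3 + \frac{1}{3} \cdot 0\right) 1225 = \left(3 + 0\right) 1225 = 3 \cdot 1225 = 3675$)
$p = -2562$
$\frac{L{\left(35 \right)} + 1067}{p + u} = \frac{\left(53 + 35\right) + 1067}{-2562 + 3675} = \frac{88 + 1067}{1113} = 1155 \cdot \frac{1}{1113} = \frac{55}{53}$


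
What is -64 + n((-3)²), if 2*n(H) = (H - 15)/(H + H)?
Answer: -385/6 ≈ -64.167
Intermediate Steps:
n(H) = (-15 + H)/(4*H) (n(H) = ((H - 15)/(H + H))/2 = ((-15 + H)/((2*H)))/2 = ((-15 + H)*(1/(2*H)))/2 = ((-15 + H)/(2*H))/2 = (-15 + H)/(4*H))
-64 + n((-3)²) = -64 + (-15 + (-3)²)/(4*((-3)²)) = -64 + (¼)*(-15 + 9)/9 = -64 + (¼)*(⅑)*(-6) = -64 - ⅙ = -385/6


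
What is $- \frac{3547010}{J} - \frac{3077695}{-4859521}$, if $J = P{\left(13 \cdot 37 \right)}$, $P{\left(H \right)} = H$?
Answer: $- \frac{17235289210915}{2337429601} \approx -7373.6$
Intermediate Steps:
$J = 481$ ($J = 13 \cdot 37 = 481$)
$- \frac{3547010}{J} - \frac{3077695}{-4859521} = - \frac{3547010}{481} - \frac{3077695}{-4859521} = \left(-3547010\right) \frac{1}{481} - - \frac{3077695}{4859521} = - \frac{3547010}{481} + \frac{3077695}{4859521} = - \frac{17235289210915}{2337429601}$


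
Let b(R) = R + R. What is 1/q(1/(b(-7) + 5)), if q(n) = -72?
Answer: -1/72 ≈ -0.013889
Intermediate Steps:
b(R) = 2*R
1/q(1/(b(-7) + 5)) = 1/(-72) = -1/72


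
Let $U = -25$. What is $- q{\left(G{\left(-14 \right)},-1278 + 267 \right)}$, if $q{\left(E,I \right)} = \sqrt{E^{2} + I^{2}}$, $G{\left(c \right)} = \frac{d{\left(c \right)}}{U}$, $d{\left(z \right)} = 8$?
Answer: $- \frac{\sqrt{638825689}}{25} \approx -1011.0$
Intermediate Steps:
$G{\left(c \right)} = - \frac{8}{25}$ ($G{\left(c \right)} = \frac{8}{-25} = 8 \left(- \frac{1}{25}\right) = - \frac{8}{25}$)
$- q{\left(G{\left(-14 \right)},-1278 + 267 \right)} = - \sqrt{\left(- \frac{8}{25}\right)^{2} + \left(-1278 + 267\right)^{2}} = - \sqrt{\frac{64}{625} + \left(-1011\right)^{2}} = - \sqrt{\frac{64}{625} + 1022121} = - \sqrt{\frac{638825689}{625}} = - \frac{\sqrt{638825689}}{25}$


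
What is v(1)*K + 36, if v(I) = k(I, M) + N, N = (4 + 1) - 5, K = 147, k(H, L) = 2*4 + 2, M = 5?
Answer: 1506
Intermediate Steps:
k(H, L) = 10 (k(H, L) = 8 + 2 = 10)
N = 0 (N = 5 - 5 = 0)
v(I) = 10 (v(I) = 10 + 0 = 10)
v(1)*K + 36 = 10*147 + 36 = 1470 + 36 = 1506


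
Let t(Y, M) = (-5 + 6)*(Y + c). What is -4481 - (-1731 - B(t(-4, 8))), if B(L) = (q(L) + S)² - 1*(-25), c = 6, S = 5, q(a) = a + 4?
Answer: -2604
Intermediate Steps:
q(a) = 4 + a
t(Y, M) = 6 + Y (t(Y, M) = (-5 + 6)*(Y + 6) = 1*(6 + Y) = 6 + Y)
B(L) = 25 + (9 + L)² (B(L) = ((4 + L) + 5)² - 1*(-25) = (9 + L)² + 25 = 25 + (9 + L)²)
-4481 - (-1731 - B(t(-4, 8))) = -4481 - (-1731 - (25 + (9 + (6 - 4))²)) = -4481 - (-1731 - (25 + (9 + 2)²)) = -4481 - (-1731 - (25 + 11²)) = -4481 - (-1731 - (25 + 121)) = -4481 - (-1731 - 1*146) = -4481 - (-1731 - 146) = -4481 - 1*(-1877) = -4481 + 1877 = -2604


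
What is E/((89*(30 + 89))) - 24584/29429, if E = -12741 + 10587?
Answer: -323759210/311682539 ≈ -1.0387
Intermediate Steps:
E = -2154
E/((89*(30 + 89))) - 24584/29429 = -2154*1/(89*(30 + 89)) - 24584/29429 = -2154/(89*119) - 24584*1/29429 = -2154/10591 - 24584/29429 = -323759210/311682539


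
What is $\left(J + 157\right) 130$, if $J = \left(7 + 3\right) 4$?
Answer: $25610$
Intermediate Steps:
$J = 40$ ($J = 10 \cdot 4 = 40$)
$\left(J + 157\right) 130 = \left(40 + 157\right) 130 = 197 \cdot 130 = 25610$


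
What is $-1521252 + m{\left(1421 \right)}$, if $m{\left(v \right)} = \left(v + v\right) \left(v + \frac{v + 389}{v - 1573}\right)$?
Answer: $\frac{94368735}{38} \approx 2.4834 \cdot 10^{6}$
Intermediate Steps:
$m{\left(v \right)} = 2 v \left(v + \frac{389 + v}{-1573 + v}\right)$
$-1521252 + m{\left(1421 \right)} = -1521252 + 2 \cdot 1421 \frac{1}{-1573 + 1421} \left(389 + 1421^{2} - 2233812\right) = -1521252 + 2 \cdot 1421 \frac{1}{-152} \left(389 + 2019241 - 2233812\right) = -1521252 + 2 \cdot 1421 \left(- \frac{1}{152}\right) \left(-214182\right) = -1521252 + \frac{152176311}{38} = \frac{94368735}{38}$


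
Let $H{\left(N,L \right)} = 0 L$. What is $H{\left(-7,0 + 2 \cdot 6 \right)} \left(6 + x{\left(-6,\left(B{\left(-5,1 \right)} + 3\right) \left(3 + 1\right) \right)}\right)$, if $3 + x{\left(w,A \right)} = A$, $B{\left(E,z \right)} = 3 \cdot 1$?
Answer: $0$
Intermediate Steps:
$B{\left(E,z \right)} = 3$
$x{\left(w,A \right)} = -3 + A$
$H{\left(N,L \right)} = 0$
$H{\left(-7,0 + 2 \cdot 6 \right)} \left(6 + x{\left(-6,\left(B{\left(-5,1 \right)} + 3\right) \left(3 + 1\right) \right)}\right) = 0 \left(6 - \left(3 - \left(3 + 3\right) \left(3 + 1\right)\right)\right) = 0 \left(6 + \left(-3 + 6 \cdot 4\right)\right) = 0 \left(6 + \left(-3 + 24\right)\right) = 0 \left(6 + 21\right) = 0 \cdot 27 = 0$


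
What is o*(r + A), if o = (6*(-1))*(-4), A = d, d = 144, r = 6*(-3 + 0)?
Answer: 3024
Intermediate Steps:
r = -18 (r = 6*(-3) = -18)
A = 144
o = 24 (o = -6*(-4) = 24)
o*(r + A) = 24*(-18 + 144) = 24*126 = 3024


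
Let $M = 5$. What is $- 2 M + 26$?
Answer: $16$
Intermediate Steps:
$- 2 M + 26 = \left(-2\right) 5 + 26 = -10 + 26 = 16$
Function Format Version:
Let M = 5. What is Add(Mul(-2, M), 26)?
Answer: 16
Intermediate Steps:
Add(Mul(-2, M), 26) = Add(Mul(-2, 5), 26) = Add(-10, 26) = 16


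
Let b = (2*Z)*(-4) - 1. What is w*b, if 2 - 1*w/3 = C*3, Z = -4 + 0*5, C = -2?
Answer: 744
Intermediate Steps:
Z = -4 (Z = -4 + 0 = -4)
b = 31 (b = (2*(-4))*(-4) - 1 = -8*(-4) - 1 = 32 - 1 = 31)
w = 24 (w = 6 - (-6)*3 = 6 - 3*(-6) = 6 + 18 = 24)
w*b = 24*31 = 744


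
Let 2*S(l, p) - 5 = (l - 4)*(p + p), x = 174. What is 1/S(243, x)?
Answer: 2/83177 ≈ 2.4045e-5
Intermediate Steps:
S(l, p) = 5/2 + p*(-4 + l) (S(l, p) = 5/2 + ((l - 4)*(p + p))/2 = 5/2 + ((-4 + l)*(2*p))/2 = 5/2 + (2*p*(-4 + l))/2 = 5/2 + p*(-4 + l))
1/S(243, x) = 1/(5/2 - 4*174 + 243*174) = 1/(5/2 - 696 + 42282) = 1/(83177/2) = 2/83177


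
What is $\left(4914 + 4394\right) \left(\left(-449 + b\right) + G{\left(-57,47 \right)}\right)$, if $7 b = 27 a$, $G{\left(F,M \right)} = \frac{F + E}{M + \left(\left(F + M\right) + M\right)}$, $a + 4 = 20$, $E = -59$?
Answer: $- \frac{10853128}{3} \approx -3.6177 \cdot 10^{6}$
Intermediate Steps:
$a = 16$ ($a = -4 + 20 = 16$)
$G{\left(F,M \right)} = \frac{-59 + F}{F + 3 M}$ ($G{\left(F,M \right)} = \frac{F - 59}{M + \left(\left(F + M\right) + M\right)} = \frac{-59 + F}{M + \left(F + 2 M\right)} = \frac{-59 + F}{F + 3 M}$)
$b = \frac{432}{7}$ ($b = \frac{27 \cdot 16}{7} = \frac{1}{7} \cdot 432 = \frac{432}{7} \approx 61.714$)
$\left(4914 + 4394\right) \left(\left(-449 + b\right) + G{\left(-57,47 \right)}\right) = \left(4914 + 4394\right) \left(\left(-449 + \frac{432}{7}\right) + \frac{-59 - 57}{-57 + 3 \cdot 47}\right) = 9308 \left(- \frac{2711}{7} + \frac{1}{-57 + 141} \left(-116\right)\right) = 9308 \left(- \frac{2711}{7} + \frac{1}{84} \left(-116\right)\right) = 9308 \left(- \frac{2711}{7} - \frac{29}{21}\right) = 9308 \left(- \frac{1166}{3}\right) = - \frac{10853128}{3}$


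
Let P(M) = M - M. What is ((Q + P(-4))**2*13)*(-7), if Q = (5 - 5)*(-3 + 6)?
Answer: 0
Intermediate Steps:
P(M) = 0
Q = 0 (Q = 0*3 = 0)
((Q + P(-4))**2*13)*(-7) = ((0 + 0)**2*13)*(-7) = (0**2*13)*(-7) = (0*13)*(-7) = 0*(-7) = 0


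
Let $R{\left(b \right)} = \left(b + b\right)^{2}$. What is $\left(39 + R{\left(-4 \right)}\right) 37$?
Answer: $3811$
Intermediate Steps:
$R{\left(b \right)} = 4 b^{2}$ ($R{\left(b \right)} = \left(2 b\right)^{2} = 4 b^{2}$)
$\left(39 + R{\left(-4 \right)}\right) 37 = \left(39 + 4 \left(-4\right)^{2}\right) 37 = \left(39 + 4 \cdot 16\right) 37 = \left(39 + 64\right) 37 = 103 \cdot 37 = 3811$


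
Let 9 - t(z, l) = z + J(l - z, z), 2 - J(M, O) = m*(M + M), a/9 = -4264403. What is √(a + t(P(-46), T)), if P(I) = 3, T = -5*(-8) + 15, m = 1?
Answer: 3*I*√4264391 ≈ 6195.1*I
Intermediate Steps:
a = -38379627 (a = 9*(-4264403) = -38379627)
T = 55 (T = 40 + 15 = 55)
J(M, O) = 2 - 2*M (J(M, O) = 2 - (M + M) = 2 - 2*M)
t(z, l) = 7 - 3*z + 2*l (t(z, l) = 9 - (z + (2 - 2*(l - z))) = 9 - (z + (2 + (-2*l + 2*z))) = 9 - (z + (2 - 2*l + 2*z)) = 9 - (2 - 2*l + 3*z) = 9 + (-2 - 3*z + 2*l) = 7 - 3*z + 2*l)
√(a + t(P(-46), T)) = √(-38379627 + (7 - 3*3 + 2*55)) = √(-38379627 + (7 - 9 + 110)) = √(-38379627 + 108) = √(-38379519) = 3*I*√4264391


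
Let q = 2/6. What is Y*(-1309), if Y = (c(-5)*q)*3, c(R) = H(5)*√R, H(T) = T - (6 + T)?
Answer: 7854*I*√5 ≈ 17562.0*I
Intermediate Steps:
H(T) = -6 (H(T) = T + (-6 - T) = -6)
c(R) = -6*√R
q = ⅓ (q = 2*(⅙) = ⅓ ≈ 0.33333)
Y = -6*I*√5 (Y = (-6*I*√5*(⅓))*3 = -2*I*√5*3 = -6*I*√5 ≈ -13.416*I)
Y*(-1309) = -6*I*√5*(-1309) = 7854*I*√5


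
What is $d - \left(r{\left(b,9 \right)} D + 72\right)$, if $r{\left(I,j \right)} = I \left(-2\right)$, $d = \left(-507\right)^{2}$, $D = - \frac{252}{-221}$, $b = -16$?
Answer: $\frac{56783853}{221} \approx 2.5694 \cdot 10^{5}$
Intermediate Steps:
$D = \frac{252}{221}$ ($D = \left(-252\right) \left(- \frac{1}{221}\right) = \frac{252}{221} \approx 1.1403$)
$d = 257049$
$r{\left(I,j \right)} = - 2 I$
$d - \left(r{\left(b,9 \right)} D + 72\right) = 257049 - \left(\left(-2\right) \left(-16\right) \frac{252}{221} + 72\right) = 257049 - \left(32 \cdot \frac{252}{221} + 72\right) = 257049 - \left(\frac{8064}{221} + 72\right) = 257049 - \frac{23976}{221} = \frac{56783853}{221}$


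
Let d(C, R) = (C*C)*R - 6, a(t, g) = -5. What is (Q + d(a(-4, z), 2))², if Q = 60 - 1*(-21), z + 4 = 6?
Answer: 15625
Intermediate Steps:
z = 2 (z = -4 + 6 = 2)
Q = 81 (Q = 60 + 21 = 81)
d(C, R) = -6 + R*C² (d(C, R) = C²*R - 6 = R*C² - 6 = -6 + R*C²)
(Q + d(a(-4, z), 2))² = (81 + (-6 + 2*(-5)²))² = (81 + (-6 + 2*25))² = (81 + (-6 + 50))² = (81 + 44)² = 125² = 15625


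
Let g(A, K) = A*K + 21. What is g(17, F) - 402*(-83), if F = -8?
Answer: 33251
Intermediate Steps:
g(A, K) = 21 + A*K
g(17, F) - 402*(-83) = (21 + 17*(-8)) - 402*(-83) = (21 - 136) + 33366 = -115 + 33366 = 33251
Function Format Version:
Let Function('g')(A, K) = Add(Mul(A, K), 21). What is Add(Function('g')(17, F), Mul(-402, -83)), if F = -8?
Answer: 33251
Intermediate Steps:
Function('g')(A, K) = Add(21, Mul(A, K))
Add(Function('g')(17, F), Mul(-402, -83)) = Add(Add(21, Mul(17, -8)), Mul(-402, -83)) = Add(Add(21, -136), 33366) = Add(-115, 33366) = 33251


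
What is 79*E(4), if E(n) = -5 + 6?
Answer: 79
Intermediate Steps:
E(n) = 1
79*E(4) = 79*1 = 79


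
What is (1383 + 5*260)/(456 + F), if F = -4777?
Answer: -2683/4321 ≈ -0.62092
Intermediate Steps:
(1383 + 5*260)/(456 + F) = (1383 + 5*260)/(456 - 4777) = (1383 + 1300)/(-4321) = 2683*(-1/4321) = -2683/4321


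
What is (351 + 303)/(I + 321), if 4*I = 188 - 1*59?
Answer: 872/471 ≈ 1.8514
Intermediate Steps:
I = 129/4 (I = (188 - 1*59)/4 = (188 - 59)/4 = (1/4)*129 = 129/4 ≈ 32.250)
(351 + 303)/(I + 321) = (351 + 303)/(129/4 + 321) = 654/(1413/4) = 654*(4/1413) = 872/471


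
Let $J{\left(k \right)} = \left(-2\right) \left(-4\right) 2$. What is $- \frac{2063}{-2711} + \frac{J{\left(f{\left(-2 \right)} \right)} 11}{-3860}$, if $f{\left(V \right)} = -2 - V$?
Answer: $\frac{1871511}{2616115} \approx 0.71538$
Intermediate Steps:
$J{\left(k \right)} = 16$ ($J{\left(k \right)} = 8 \cdot 2 = 16$)
$- \frac{2063}{-2711} + \frac{J{\left(f{\left(-2 \right)} \right)} 11}{-3860} = - \frac{2063}{-2711} + \frac{16 \cdot 11}{-3860} = \left(-2063\right) \left(- \frac{1}{2711}\right) + 176 \left(- \frac{1}{3860}\right) = \frac{2063}{2711} - \frac{44}{965} = \frac{1871511}{2616115}$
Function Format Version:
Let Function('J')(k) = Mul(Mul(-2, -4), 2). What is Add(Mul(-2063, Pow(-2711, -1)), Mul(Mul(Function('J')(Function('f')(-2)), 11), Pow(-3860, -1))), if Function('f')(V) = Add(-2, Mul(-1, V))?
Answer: Rational(1871511, 2616115) ≈ 0.71538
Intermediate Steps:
Function('J')(k) = 16 (Function('J')(k) = Mul(8, 2) = 16)
Add(Mul(-2063, Pow(-2711, -1)), Mul(Mul(Function('J')(Function('f')(-2)), 11), Pow(-3860, -1))) = Add(Mul(-2063, Pow(-2711, -1)), Mul(Mul(16, 11), Pow(-3860, -1))) = Add(Mul(-2063, Rational(-1, 2711)), Mul(176, Rational(-1, 3860))) = Add(Rational(2063, 2711), Rational(-44, 965)) = Rational(1871511, 2616115)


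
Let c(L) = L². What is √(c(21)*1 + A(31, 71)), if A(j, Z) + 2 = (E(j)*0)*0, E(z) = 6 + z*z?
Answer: √439 ≈ 20.952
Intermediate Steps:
E(z) = 6 + z²
A(j, Z) = -2 (A(j, Z) = -2 + ((6 + j²)*0)*0 = -2 + 0*0 = -2 + 0 = -2)
√(c(21)*1 + A(31, 71)) = √(21²*1 - 2) = √(441*1 - 2) = √(441 - 2) = √439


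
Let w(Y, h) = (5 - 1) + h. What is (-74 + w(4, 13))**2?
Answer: 3249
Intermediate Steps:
w(Y, h) = 4 + h
(-74 + w(4, 13))**2 = (-74 + (4 + 13))**2 = (-74 + 17)**2 = (-57)**2 = 3249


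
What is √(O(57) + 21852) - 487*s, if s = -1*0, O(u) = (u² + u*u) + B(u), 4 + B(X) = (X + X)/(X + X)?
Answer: √28347 ≈ 168.37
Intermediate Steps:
B(X) = -3 (B(X) = -4 + (X + X)/(X + X) = -4 + (2*X)/((2*X)) = -4 + (2*X)*(1/(2*X)) = -4 + 1 = -3)
O(u) = -3 + 2*u² (O(u) = (u² + u*u) - 3 = (u² + u²) - 3 = 2*u² - 3 = -3 + 2*u²)
s = 0
√(O(57) + 21852) - 487*s = √((-3 + 2*57²) + 21852) - 487*0 = √((-3 + 2*3249) + 21852) + 0 = √((-3 + 6498) + 21852) + 0 = √(6495 + 21852) + 0 = √28347 + 0 = √28347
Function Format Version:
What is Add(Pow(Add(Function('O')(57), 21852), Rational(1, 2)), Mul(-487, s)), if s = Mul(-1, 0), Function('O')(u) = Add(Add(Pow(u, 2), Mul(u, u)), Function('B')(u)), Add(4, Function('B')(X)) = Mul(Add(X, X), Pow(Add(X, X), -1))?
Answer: Pow(28347, Rational(1, 2)) ≈ 168.37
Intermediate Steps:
Function('B')(X) = -3 (Function('B')(X) = Add(-4, Mul(Add(X, X), Pow(Add(X, X), -1))) = Add(-4, Mul(Mul(2, X), Pow(Mul(2, X), -1))) = Add(-4, Mul(Mul(2, X), Mul(Rational(1, 2), Pow(X, -1)))) = Add(-4, 1) = -3)
Function('O')(u) = Add(-3, Mul(2, Pow(u, 2))) (Function('O')(u) = Add(Add(Pow(u, 2), Mul(u, u)), -3) = Add(Add(Pow(u, 2), Pow(u, 2)), -3) = Add(Mul(2, Pow(u, 2)), -3) = Add(-3, Mul(2, Pow(u, 2))))
s = 0
Add(Pow(Add(Function('O')(57), 21852), Rational(1, 2)), Mul(-487, s)) = Add(Pow(Add(Add(-3, Mul(2, Pow(57, 2))), 21852), Rational(1, 2)), Mul(-487, 0)) = Add(Pow(Add(Add(-3, Mul(2, 3249)), 21852), Rational(1, 2)), 0) = Add(Pow(Add(Add(-3, 6498), 21852), Rational(1, 2)), 0) = Add(Pow(Add(6495, 21852), Rational(1, 2)), 0) = Add(Pow(28347, Rational(1, 2)), 0) = Pow(28347, Rational(1, 2))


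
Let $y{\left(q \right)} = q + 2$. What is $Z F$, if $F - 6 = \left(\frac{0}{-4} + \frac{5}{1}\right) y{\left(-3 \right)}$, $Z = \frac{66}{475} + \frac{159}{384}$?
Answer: $\frac{33623}{60800} \approx 0.55301$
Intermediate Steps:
$y{\left(q \right)} = 2 + q$
$Z = \frac{33623}{60800}$ ($Z = 66 \cdot \frac{1}{475} + 159 \cdot \frac{1}{384} = \frac{66}{475} + \frac{53}{128} = \frac{33623}{60800} \approx 0.55301$)
$F = 1$ ($F = 6 + \left(\frac{0}{-4} + \frac{5}{1}\right) \left(2 - 3\right) = 6 + \left(0 \left(- \frac{1}{4}\right) + 5 \cdot 1\right) \left(-1\right) = 6 + \left(0 + 5\right) \left(-1\right) = 6 + 5 \left(-1\right) = 6 - 5 = 1$)
$Z F = \frac{33623}{60800} \cdot 1 = \frac{33623}{60800}$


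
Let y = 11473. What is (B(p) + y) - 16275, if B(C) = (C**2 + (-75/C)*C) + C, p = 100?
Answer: 5223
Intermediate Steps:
B(C) = -75 + C + C**2 (B(C) = (C**2 - 75) + C = (-75 + C**2) + C = -75 + C + C**2)
(B(p) + y) - 16275 = ((-75 + 100 + 100**2) + 11473) - 16275 = ((-75 + 100 + 10000) + 11473) - 16275 = (10025 + 11473) - 16275 = 21498 - 16275 = 5223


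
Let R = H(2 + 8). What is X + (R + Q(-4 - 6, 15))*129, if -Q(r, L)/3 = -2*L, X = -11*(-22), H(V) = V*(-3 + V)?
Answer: 20882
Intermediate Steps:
R = 70 (R = (2 + 8)*(-3 + (2 + 8)) = 10*(-3 + 10) = 10*7 = 70)
X = 242
Q(r, L) = 6*L (Q(r, L) = -(-6)*L = 6*L)
X + (R + Q(-4 - 6, 15))*129 = 242 + (70 + 6*15)*129 = 242 + (70 + 90)*129 = 242 + 160*129 = 242 + 20640 = 20882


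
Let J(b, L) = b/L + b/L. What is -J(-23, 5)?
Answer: 46/5 ≈ 9.2000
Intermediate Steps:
J(b, L) = 2*b/L
-J(-23, 5) = -2*(-23)/5 = -1*(-46/5) = 46/5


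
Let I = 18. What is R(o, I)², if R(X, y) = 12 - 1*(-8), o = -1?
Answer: 400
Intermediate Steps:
R(X, y) = 20 (R(X, y) = 12 + 8 = 20)
R(o, I)² = 20² = 400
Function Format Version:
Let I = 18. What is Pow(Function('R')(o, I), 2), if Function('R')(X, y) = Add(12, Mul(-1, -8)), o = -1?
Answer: 400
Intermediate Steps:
Function('R')(X, y) = 20 (Function('R')(X, y) = Add(12, 8) = 20)
Pow(Function('R')(o, I), 2) = Pow(20, 2) = 400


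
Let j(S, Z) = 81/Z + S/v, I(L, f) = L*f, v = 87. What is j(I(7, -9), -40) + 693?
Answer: 800691/1160 ≈ 690.25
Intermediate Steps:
j(S, Z) = 81/Z + S/87
j(I(7, -9), -40) + 693 = (81/(-40) + (7*(-9))/87) + 693 = (81*(-1/40) + (1/87)*(-63)) + 693 = (-81/40 - 21/29) + 693 = -3189/1160 + 693 = 800691/1160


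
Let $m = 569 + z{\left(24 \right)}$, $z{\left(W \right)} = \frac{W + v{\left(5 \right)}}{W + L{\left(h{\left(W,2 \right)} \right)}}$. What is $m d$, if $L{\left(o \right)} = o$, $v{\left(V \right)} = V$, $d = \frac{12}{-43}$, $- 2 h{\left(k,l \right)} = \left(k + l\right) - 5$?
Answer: $- \frac{61684}{387} \approx -159.39$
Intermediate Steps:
$h{\left(k,l \right)} = \frac{5}{2} - \frac{k}{2} - \frac{l}{2}$ ($h{\left(k,l \right)} = - \frac{\left(k + l\right) - 5}{2} = - \frac{-5 + k + l}{2} = \frac{5}{2} - \frac{k}{2} - \frac{l}{2}$)
$d = - \frac{12}{43}$ ($d = 12 \left(- \frac{1}{43}\right) = - \frac{12}{43} \approx -0.27907$)
$z{\left(W \right)} = \frac{5 + W}{\frac{3}{2} + \frac{W}{2}}$ ($z{\left(W \right)} = \frac{W + 5}{W - \left(- \frac{3}{2} + \frac{W}{2}\right)} = \frac{5 + W}{W - \left(- \frac{3}{2} + \frac{W}{2}\right)} = \frac{5 + W}{\frac{3}{2} + \frac{W}{2}}$)
$m = \frac{15421}{27}$ ($m = 569 + \frac{2 \left(5 + 24\right)}{3 + 24} = 569 + 2 \cdot \frac{1}{27} \cdot 29 = 569 + \frac{58}{27} = \frac{15421}{27} \approx 571.15$)
$m d = \frac{15421}{27} \left(- \frac{12}{43}\right) = - \frac{61684}{387}$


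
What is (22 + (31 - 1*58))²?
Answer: 25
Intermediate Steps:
(22 + (31 - 1*58))² = (22 + (31 - 58))² = (22 - 27)² = (-5)² = 25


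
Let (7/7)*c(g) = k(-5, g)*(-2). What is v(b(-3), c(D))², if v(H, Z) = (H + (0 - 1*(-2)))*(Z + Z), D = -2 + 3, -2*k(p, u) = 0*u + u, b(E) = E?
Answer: 4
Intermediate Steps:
k(p, u) = -u/2 (k(p, u) = -(0*u + u)/2 = -(0 + u)/2 = -u/2)
D = 1
c(g) = g (c(g) = -g/2*(-2) = g)
v(H, Z) = 2*Z*(2 + H) (v(H, Z) = (H + (0 + 2))*(2*Z) = (H + 2)*(2*Z) = (2 + H)*(2*Z) = 2*Z*(2 + H))
v(b(-3), c(D))² = (2*1*(2 - 3))² = (2*1*(-1))² = (-2)² = 4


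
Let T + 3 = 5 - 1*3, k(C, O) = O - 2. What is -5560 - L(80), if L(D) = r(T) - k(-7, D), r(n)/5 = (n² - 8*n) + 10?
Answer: -5577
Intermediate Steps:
k(C, O) = -2 + O
T = -1 (T = -3 + (5 - 1*3) = -3 + (5 - 3) = -3 + 2 = -1)
r(n) = 50 - 40*n + 5*n² (r(n) = 5*((n² - 8*n) + 10) = 5*(10 + n² - 8*n) = 50 - 40*n + 5*n²)
L(D) = 97 - D (L(D) = (50 - 40*(-1) + 5*(-1)²) - (-2 + D) = (50 + 40 + 5*1) + (2 - D) = (50 + 40 + 5) + (2 - D) = 95 + (2 - D) = 97 - D)
-5560 - L(80) = -5560 - (97 - 1*80) = -5560 - (97 - 80) = -5560 - 1*17 = -5560 - 17 = -5577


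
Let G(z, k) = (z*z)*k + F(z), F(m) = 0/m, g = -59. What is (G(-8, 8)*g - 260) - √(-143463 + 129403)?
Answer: -30468 - 2*I*√3515 ≈ -30468.0 - 118.57*I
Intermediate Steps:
F(m) = 0
G(z, k) = k*z² (G(z, k) = (z*z)*k + 0 = z²*k + 0 = k*z² + 0 = k*z²)
(G(-8, 8)*g - 260) - √(-143463 + 129403) = ((8*(-8)²)*(-59) - 260) - √(-143463 + 129403) = ((8*64)*(-59) - 260) - √(-14060) = (512*(-59) - 260) - 2*I*√3515 = (-30208 - 260) - 2*I*√3515 = -30468 - 2*I*√3515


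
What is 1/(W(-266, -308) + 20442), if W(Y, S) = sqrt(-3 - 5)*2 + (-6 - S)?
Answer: 2593/53789196 - I*sqrt(2)/107578392 ≈ 4.8207e-5 - 1.3146e-8*I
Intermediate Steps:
W(Y, S) = -6 - S + 4*I*sqrt(2) (W(Y, S) = sqrt(-8)*2 + (-6 - S) = (2*I*sqrt(2))*2 + (-6 - S) = 4*I*sqrt(2) + (-6 - S) = -6 - S + 4*I*sqrt(2))
1/(W(-266, -308) + 20442) = 1/((-6 - 1*(-308) + 4*I*sqrt(2)) + 20442) = 1/((-6 + 308 + 4*I*sqrt(2)) + 20442) = 1/((302 + 4*I*sqrt(2)) + 20442) = 1/(20744 + 4*I*sqrt(2))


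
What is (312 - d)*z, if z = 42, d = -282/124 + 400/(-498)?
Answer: 34049155/2573 ≈ 13233.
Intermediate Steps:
d = -47509/15438 (d = -282*1/124 + 400*(-1/498) = -141/62 - 200/249 = -47509/15438 ≈ -3.0774)
(312 - d)*z = (312 - 1*(-47509/15438))*42 = (312 + 47509/15438)*42 = (4864165/15438)*42 = 34049155/2573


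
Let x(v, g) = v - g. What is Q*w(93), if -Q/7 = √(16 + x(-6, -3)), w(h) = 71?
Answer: -497*√13 ≈ -1792.0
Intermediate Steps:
Q = -7*√13 (Q = -7*√(16 + (-6 - 1*(-3))) = -7*√(16 + (-6 + 3)) = -7*√(16 - 3) = -7*√13 ≈ -25.239)
Q*w(93) = -7*√13*71 = -497*√13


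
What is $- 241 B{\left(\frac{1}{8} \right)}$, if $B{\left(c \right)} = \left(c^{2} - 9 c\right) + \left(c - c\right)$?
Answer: $\frac{17111}{64} \approx 267.36$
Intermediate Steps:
$B{\left(c \right)} = c^{2} - 9 c$ ($B{\left(c \right)} = \left(c^{2} - 9 c\right) + 0 = c^{2} - 9 c$)
$- 241 B{\left(\frac{1}{8} \right)} = - 241 \frac{-9 + \frac{1}{8}}{8} = - 241 \cdot \frac{1}{8} \left(- \frac{71}{8}\right) = \left(-241\right) \left(- \frac{71}{64}\right) = \frac{17111}{64}$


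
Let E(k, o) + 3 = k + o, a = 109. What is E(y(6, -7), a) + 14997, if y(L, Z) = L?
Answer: 15109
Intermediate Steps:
E(k, o) = -3 + k + o (E(k, o) = -3 + (k + o) = -3 + k + o)
E(y(6, -7), a) + 14997 = (-3 + 6 + 109) + 14997 = 112 + 14997 = 15109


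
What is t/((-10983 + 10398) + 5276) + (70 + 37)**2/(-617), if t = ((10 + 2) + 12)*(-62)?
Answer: -54625355/2894347 ≈ -18.873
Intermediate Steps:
t = -1488 (t = (12 + 12)*(-62) = 24*(-62) = -1488)
t/((-10983 + 10398) + 5276) + (70 + 37)**2/(-617) = -1488/((-10983 + 10398) + 5276) + (70 + 37)**2/(-617) = -1488/(-585 + 5276) + 107**2*(-1/617) = -1488/4691 + 11449*(-1/617) = -1488*1/4691 - 11449/617 = -1488/4691 - 11449/617 = -54625355/2894347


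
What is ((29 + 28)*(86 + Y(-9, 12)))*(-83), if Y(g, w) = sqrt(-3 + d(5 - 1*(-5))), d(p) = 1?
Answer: -406866 - 4731*I*sqrt(2) ≈ -4.0687e+5 - 6690.6*I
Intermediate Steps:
Y(g, w) = I*sqrt(2) (Y(g, w) = sqrt(-3 + 1) = sqrt(-2) = I*sqrt(2))
((29 + 28)*(86 + Y(-9, 12)))*(-83) = ((29 + 28)*(86 + I*sqrt(2)))*(-83) = (57*(86 + I*sqrt(2)))*(-83) = (4902 + 57*I*sqrt(2))*(-83) = -406866 - 4731*I*sqrt(2)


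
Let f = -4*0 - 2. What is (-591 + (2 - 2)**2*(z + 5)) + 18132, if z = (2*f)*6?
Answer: 17541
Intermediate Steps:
f = -2 (f = 0 - 2 = -2)
z = -24 (z = (2*(-2))*6 = -4*6 = -24)
(-591 + (2 - 2)**2*(z + 5)) + 18132 = (-591 + (2 - 2)**2*(-24 + 5)) + 18132 = (-591 + 0**2*(-19)) + 18132 = (-591 + 0*(-19)) + 18132 = (-591 + 0) + 18132 = -591 + 18132 = 17541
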